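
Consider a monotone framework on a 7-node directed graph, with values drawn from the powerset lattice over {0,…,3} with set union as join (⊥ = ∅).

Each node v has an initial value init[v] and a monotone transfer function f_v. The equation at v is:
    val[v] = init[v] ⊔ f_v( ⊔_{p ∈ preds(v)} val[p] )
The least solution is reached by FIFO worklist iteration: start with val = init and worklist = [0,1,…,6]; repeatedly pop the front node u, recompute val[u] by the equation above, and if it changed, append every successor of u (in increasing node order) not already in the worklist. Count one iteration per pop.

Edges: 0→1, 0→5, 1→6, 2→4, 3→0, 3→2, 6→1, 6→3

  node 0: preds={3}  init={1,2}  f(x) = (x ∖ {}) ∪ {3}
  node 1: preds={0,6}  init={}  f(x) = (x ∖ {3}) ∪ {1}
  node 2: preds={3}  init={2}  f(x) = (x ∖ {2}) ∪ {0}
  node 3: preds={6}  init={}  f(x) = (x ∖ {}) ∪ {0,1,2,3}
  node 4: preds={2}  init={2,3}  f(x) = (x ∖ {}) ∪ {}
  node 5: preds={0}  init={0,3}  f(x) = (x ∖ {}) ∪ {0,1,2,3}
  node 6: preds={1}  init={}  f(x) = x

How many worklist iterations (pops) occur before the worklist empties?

Worklist (16 pops):
  #1 pop 0: in={} → {1,2,3} (was {1,2}); enqueue []
  #2 pop 1: in={1,2,3} → {1,2} (was {}); enqueue []
  #3 pop 2: in={} → {0,2} (was {2}); enqueue []
  #4 pop 3: in={} → {0,1,2,3} (was {}); enqueue [0,2]
  #5 pop 4: in={0,2} → {0,2,3} (was {2,3}); enqueue []
  #6 pop 5: in={1,2,3} → {0,1,2,3} (was {0,3}); enqueue []
  #7 pop 6: in={1,2} → {1,2} (was {}); enqueue [1,3]
  #8 pop 0: in={0,1,2,3} → {0,1,2,3} (was {1,2,3}); enqueue [5]
  #9 pop 2: in={0,1,2,3} → {0,1,2,3} (was {0,2}); enqueue [4]
  #10 pop 1: in={0,1,2,3} → {0,1,2} (was {1,2}); enqueue [6]
  #11 pop 3: in={1,2} → {0,1,2,3} (no change)
  #12 pop 5: in={0,1,2,3} → {0,1,2,3} (no change)
  #13 pop 4: in={0,1,2,3} → {0,1,2,3} (was {0,2,3}); enqueue []
  #14 pop 6: in={0,1,2} → {0,1,2} (was {1,2}); enqueue [1,3]
  #15 pop 1: in={0,1,2,3} → {0,1,2} (no change)
  #16 pop 3: in={0,1,2} → {0,1,2,3} (no change)

Fixpoint:
  val[0] = {0,1,2,3}
  val[1] = {0,1,2}
  val[2] = {0,1,2,3}
  val[3] = {0,1,2,3}
  val[4] = {0,1,2,3}
  val[5] = {0,1,2,3}
  val[6] = {0,1,2}

16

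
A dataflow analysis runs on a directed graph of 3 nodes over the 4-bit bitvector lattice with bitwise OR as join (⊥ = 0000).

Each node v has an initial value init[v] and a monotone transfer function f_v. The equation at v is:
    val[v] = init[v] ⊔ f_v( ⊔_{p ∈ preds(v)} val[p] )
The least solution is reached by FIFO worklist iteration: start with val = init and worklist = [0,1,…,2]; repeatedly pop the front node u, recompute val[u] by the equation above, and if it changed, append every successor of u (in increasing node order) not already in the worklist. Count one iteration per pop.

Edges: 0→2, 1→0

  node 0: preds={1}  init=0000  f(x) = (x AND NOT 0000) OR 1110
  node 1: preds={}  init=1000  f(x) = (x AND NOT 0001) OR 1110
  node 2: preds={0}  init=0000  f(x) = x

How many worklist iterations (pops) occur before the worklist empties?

4

Worklist (4 pops):
  #1 pop 0: in=1000 → 1110 (was 0000); enqueue []
  #2 pop 1: in=0000 → 1110 (was 1000); enqueue [0]
  #3 pop 2: in=1110 → 1110 (was 0000); enqueue []
  #4 pop 0: in=1110 → 1110 (no change)

Fixpoint:
  val[0] = 1110
  val[1] = 1110
  val[2] = 1110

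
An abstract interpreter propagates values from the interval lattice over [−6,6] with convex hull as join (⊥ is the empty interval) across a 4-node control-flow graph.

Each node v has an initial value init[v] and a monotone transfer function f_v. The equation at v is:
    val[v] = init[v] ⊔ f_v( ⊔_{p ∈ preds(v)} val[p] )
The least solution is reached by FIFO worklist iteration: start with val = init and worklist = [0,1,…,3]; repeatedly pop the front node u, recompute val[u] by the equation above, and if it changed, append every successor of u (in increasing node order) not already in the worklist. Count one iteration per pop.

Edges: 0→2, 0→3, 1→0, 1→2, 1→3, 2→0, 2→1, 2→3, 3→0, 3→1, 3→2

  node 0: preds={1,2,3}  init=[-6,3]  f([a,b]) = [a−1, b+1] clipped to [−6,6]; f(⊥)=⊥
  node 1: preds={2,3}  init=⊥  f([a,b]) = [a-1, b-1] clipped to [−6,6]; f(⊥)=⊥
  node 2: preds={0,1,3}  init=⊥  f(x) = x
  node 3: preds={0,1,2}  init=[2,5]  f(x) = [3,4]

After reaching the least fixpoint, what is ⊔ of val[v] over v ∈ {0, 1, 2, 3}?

Iteration log — 9 steps:
  step 1. node 0  ⊔preds=[2,5]  new=[-6,6]  old=[-6,3]  +wl: 
  step 2. node 1  ⊔preds=[2,5]  new=[1,4]  old=⊥  +wl: 0
  step 3. node 2  ⊔preds=[-6,6]  new=[-6,6]  old=⊥  +wl: 1
  step 4. node 3  ⊔preds=[-6,6]  new=[2,5]  stable
  step 5. node 0  ⊔preds=[-6,6]  new=[-6,6]  stable
  step 6. node 1  ⊔preds=[-6,6]  new=[-6,5]  old=[1,4]  +wl: 0,2,3
  step 7. node 0  ⊔preds=[-6,6]  new=[-6,6]  stable
  step 8. node 2  ⊔preds=[-6,6]  new=[-6,6]  stable
  step 9. node 3  ⊔preds=[-6,6]  new=[2,5]  stable

Least fixpoint reached:
  node 0: [-6,6]
  node 1: [-6,5]
  node 2: [-6,6]
  node 3: [2,5]

[-6,6]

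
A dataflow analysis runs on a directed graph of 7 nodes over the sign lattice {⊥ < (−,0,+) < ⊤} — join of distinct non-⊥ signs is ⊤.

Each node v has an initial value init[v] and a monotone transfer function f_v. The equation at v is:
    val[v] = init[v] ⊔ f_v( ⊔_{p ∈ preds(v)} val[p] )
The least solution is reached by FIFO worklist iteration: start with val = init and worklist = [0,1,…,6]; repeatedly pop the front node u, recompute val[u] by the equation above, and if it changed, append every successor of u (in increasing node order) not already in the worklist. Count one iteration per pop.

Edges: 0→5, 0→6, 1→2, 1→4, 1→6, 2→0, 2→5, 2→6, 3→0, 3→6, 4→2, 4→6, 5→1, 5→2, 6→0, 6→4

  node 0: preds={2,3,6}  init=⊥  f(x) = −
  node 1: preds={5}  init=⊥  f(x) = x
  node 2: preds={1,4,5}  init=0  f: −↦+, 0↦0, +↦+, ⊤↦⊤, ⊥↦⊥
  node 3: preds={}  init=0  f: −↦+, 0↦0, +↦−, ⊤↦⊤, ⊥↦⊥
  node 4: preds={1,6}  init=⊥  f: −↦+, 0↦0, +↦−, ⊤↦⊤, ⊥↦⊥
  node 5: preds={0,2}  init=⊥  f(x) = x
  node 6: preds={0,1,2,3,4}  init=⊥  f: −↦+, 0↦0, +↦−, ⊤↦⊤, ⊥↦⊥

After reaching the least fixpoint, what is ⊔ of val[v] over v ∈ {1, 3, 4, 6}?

Iteration log — 14 steps:
  step 1. node 0  ⊔preds=0  new=−  old=⊥  +wl: 
  step 2. node 1  ⊔preds=⊥  new=⊥  stable
  step 3. node 2  ⊔preds=⊥  new=0  stable
  step 4. node 3  ⊔preds=⊥  new=0  stable
  step 5. node 4  ⊔preds=⊥  new=⊥  stable
  step 6. node 5  ⊔preds=⊤  new=⊤  old=⊥  +wl: 1,2
  step 7. node 6  ⊔preds=⊤  new=⊤  old=⊥  +wl: 0,4
  step 8. node 1  ⊔preds=⊤  new=⊤  old=⊥  +wl: 6
  step 9. node 2  ⊔preds=⊤  new=⊤  old=0  +wl: 5
  step 10. node 0  ⊔preds=⊤  new=−  stable
  step 11. node 4  ⊔preds=⊤  new=⊤  old=⊥  +wl: 2
  step 12. node 6  ⊔preds=⊤  new=⊤  stable
  step 13. node 5  ⊔preds=⊤  new=⊤  stable
  step 14. node 2  ⊔preds=⊤  new=⊤  stable

Least fixpoint reached:
  node 0: −
  node 1: ⊤
  node 2: ⊤
  node 3: 0
  node 4: ⊤
  node 5: ⊤
  node 6: ⊤

⊤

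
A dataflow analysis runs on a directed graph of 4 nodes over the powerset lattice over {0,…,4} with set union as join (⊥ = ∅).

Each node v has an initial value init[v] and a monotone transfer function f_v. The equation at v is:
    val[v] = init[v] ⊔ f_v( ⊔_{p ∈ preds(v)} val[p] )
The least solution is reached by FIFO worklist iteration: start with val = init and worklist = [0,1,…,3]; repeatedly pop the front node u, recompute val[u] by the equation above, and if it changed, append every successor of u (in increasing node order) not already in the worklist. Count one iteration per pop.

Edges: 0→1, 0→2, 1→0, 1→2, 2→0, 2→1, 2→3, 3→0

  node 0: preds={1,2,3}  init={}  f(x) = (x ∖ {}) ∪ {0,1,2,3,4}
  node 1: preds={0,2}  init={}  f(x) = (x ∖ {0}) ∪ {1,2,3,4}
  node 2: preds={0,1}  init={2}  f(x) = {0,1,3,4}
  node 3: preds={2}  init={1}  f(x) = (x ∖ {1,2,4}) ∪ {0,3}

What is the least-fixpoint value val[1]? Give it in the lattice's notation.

Trace (6 dequeues):
  [1] u=0 | in {1,2} | out {0,1,2,3,4} | prev {} | push {}
  [2] u=1 | in {0,1,2,3,4} | out {1,2,3,4} | prev {} | push {0}
  [3] u=2 | in {0,1,2,3,4} | out {0,1,2,3,4} | prev {2} | push {1}
  [4] u=3 | in {0,1,2,3,4} | out {0,1,3} | prev {1} | push {}
  [5] u=0 | in {0,1,2,3,4} | out {0,1,2,3,4} | ==
  [6] u=1 | in {0,1,2,3,4} | out {1,2,3,4} | ==

Converged values:
  [0] {0,1,2,3,4}
  [1] {1,2,3,4}
  [2] {0,1,2,3,4}
  [3] {0,1,3}

{1,2,3,4}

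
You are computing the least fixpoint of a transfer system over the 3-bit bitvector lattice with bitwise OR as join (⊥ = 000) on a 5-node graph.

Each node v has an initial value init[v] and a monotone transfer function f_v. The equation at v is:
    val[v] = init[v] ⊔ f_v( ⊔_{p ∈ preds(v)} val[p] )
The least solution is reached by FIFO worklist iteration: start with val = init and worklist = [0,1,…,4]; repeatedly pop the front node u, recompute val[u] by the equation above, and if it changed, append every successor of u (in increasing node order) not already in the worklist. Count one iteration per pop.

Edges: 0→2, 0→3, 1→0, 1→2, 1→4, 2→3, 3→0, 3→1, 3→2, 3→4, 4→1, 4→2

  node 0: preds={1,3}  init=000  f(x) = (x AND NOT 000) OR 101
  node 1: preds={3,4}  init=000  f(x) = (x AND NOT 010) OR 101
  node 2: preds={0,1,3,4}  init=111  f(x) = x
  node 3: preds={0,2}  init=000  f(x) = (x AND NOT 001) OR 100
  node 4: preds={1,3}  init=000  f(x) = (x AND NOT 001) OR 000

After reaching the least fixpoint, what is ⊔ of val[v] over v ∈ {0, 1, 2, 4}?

Iteration log — 9 steps:
  step 1. node 0  ⊔preds=000  new=101  old=000  +wl: 
  step 2. node 1  ⊔preds=000  new=101  old=000  +wl: 0
  step 3. node 2  ⊔preds=101  new=111  stable
  step 4. node 3  ⊔preds=111  new=110  old=000  +wl: 1,2
  step 5. node 4  ⊔preds=111  new=110  old=000  +wl: 
  step 6. node 0  ⊔preds=111  new=111  old=101  +wl: 3
  step 7. node 1  ⊔preds=110  new=101  stable
  step 8. node 2  ⊔preds=111  new=111  stable
  step 9. node 3  ⊔preds=111  new=110  stable

Least fixpoint reached:
  node 0: 111
  node 1: 101
  node 2: 111
  node 3: 110
  node 4: 110

111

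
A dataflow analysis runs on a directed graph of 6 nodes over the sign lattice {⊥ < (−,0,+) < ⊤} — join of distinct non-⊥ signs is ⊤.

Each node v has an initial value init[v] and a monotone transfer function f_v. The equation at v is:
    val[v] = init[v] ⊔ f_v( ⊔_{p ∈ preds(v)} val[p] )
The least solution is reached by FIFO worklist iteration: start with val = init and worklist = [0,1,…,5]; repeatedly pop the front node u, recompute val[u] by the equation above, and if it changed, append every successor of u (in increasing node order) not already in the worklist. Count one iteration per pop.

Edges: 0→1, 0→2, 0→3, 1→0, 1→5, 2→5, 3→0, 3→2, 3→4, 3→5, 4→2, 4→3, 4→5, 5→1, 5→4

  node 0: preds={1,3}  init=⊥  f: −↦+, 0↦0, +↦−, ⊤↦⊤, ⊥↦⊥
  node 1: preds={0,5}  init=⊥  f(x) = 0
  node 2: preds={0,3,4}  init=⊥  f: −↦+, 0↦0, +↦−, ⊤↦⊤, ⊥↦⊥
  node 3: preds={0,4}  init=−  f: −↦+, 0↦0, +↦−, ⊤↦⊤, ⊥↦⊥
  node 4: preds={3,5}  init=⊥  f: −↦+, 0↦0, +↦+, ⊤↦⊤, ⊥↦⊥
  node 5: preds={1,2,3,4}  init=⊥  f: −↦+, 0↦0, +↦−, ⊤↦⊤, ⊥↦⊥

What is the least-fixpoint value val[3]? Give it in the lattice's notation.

⊤

Trace (15 dequeues):
  [1] u=0 | in − | out + | prev ⊥ | push {}
  [2] u=1 | in + | out 0 | prev ⊥ | push {0}
  [3] u=2 | in ⊤ | out ⊤ | prev ⊥ | push {}
  [4] u=3 | in + | out − | ==
  [5] u=4 | in − | out + | prev ⊥ | push {2,3}
  [6] u=5 | in ⊤ | out ⊤ | prev ⊥ | push {1,4}
  [7] u=0 | in ⊤ | out ⊤ | prev + | push {}
  [8] u=2 | in ⊤ | out ⊤ | ==
  [9] u=3 | in ⊤ | out ⊤ | prev − | push {0,2,5}
  [10] u=1 | in ⊤ | out 0 | ==
  [11] u=4 | in ⊤ | out ⊤ | prev + | push {3}
  [12] u=0 | in ⊤ | out ⊤ | ==
  [13] u=2 | in ⊤ | out ⊤ | ==
  [14] u=5 | in ⊤ | out ⊤ | ==
  [15] u=3 | in ⊤ | out ⊤ | ==

Converged values:
  [0] ⊤
  [1] 0
  [2] ⊤
  [3] ⊤
  [4] ⊤
  [5] ⊤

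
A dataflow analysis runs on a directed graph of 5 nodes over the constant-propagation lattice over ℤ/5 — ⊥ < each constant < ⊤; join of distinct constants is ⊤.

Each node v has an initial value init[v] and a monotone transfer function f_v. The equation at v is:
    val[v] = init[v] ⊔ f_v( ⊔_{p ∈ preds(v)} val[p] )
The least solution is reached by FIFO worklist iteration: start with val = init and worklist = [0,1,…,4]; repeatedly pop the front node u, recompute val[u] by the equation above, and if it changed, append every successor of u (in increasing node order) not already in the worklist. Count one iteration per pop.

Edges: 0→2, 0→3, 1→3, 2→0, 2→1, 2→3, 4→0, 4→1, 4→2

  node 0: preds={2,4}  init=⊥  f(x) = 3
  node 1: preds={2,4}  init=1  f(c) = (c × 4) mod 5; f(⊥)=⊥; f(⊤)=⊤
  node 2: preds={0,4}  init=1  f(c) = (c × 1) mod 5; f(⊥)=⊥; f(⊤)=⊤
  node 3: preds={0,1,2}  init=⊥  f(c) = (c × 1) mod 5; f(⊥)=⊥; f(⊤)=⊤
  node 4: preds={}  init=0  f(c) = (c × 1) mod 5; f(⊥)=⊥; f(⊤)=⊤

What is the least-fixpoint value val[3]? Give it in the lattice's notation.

⊤

Trace (7 dequeues):
  [1] u=0 | in ⊤ | out 3 | prev ⊥ | push {}
  [2] u=1 | in ⊤ | out ⊤ | prev 1 | push {}
  [3] u=2 | in ⊤ | out ⊤ | prev 1 | push {0,1}
  [4] u=3 | in ⊤ | out ⊤ | prev ⊥ | push {}
  [5] u=4 | in ⊥ | out 0 | ==
  [6] u=0 | in ⊤ | out 3 | ==
  [7] u=1 | in ⊤ | out ⊤ | ==

Converged values:
  [0] 3
  [1] ⊤
  [2] ⊤
  [3] ⊤
  [4] 0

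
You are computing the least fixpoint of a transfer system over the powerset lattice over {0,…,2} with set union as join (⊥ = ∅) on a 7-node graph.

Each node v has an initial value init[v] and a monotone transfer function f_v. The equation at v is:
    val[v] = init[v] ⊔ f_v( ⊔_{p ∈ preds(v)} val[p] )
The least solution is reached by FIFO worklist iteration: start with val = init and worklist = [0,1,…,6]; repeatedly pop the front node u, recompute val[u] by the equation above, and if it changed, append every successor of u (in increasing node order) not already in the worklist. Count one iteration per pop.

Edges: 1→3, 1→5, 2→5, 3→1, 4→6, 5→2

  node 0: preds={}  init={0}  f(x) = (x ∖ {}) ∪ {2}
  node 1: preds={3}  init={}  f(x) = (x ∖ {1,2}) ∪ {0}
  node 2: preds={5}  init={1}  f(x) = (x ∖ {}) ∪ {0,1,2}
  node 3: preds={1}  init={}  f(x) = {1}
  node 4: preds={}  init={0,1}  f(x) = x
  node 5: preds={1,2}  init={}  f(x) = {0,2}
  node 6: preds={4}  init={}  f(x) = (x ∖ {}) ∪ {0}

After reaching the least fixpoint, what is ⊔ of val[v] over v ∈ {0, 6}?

Worklist (9 pops):
  #1 pop 0: in={} → {0,2} (was {0}); enqueue []
  #2 pop 1: in={} → {0} (was {}); enqueue []
  #3 pop 2: in={} → {0,1,2} (was {1}); enqueue []
  #4 pop 3: in={0} → {1} (was {}); enqueue [1]
  #5 pop 4: in={} → {0,1} (no change)
  #6 pop 5: in={0,1,2} → {0,2} (was {}); enqueue [2]
  #7 pop 6: in={0,1} → {0,1} (was {}); enqueue []
  #8 pop 1: in={1} → {0} (no change)
  #9 pop 2: in={0,2} → {0,1,2} (no change)

Fixpoint:
  val[0] = {0,2}
  val[1] = {0}
  val[2] = {0,1,2}
  val[3] = {1}
  val[4] = {0,1}
  val[5] = {0,2}
  val[6] = {0,1}

{0,1,2}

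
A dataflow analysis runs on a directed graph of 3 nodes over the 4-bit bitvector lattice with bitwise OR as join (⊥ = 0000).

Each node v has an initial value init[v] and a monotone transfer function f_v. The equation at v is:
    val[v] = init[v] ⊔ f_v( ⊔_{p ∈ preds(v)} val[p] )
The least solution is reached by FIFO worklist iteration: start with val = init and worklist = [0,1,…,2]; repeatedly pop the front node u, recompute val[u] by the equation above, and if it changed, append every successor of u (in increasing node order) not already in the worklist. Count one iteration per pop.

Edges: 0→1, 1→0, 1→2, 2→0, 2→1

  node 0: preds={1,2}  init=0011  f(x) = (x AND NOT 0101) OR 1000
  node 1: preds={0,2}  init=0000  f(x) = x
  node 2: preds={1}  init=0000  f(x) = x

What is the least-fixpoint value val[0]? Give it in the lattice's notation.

Trace (5 dequeues):
  [1] u=0 | in 0000 | out 1011 | prev 0011 | push {}
  [2] u=1 | in 1011 | out 1011 | prev 0000 | push {0}
  [3] u=2 | in 1011 | out 1011 | prev 0000 | push {1}
  [4] u=0 | in 1011 | out 1011 | ==
  [5] u=1 | in 1011 | out 1011 | ==

Converged values:
  [0] 1011
  [1] 1011
  [2] 1011

1011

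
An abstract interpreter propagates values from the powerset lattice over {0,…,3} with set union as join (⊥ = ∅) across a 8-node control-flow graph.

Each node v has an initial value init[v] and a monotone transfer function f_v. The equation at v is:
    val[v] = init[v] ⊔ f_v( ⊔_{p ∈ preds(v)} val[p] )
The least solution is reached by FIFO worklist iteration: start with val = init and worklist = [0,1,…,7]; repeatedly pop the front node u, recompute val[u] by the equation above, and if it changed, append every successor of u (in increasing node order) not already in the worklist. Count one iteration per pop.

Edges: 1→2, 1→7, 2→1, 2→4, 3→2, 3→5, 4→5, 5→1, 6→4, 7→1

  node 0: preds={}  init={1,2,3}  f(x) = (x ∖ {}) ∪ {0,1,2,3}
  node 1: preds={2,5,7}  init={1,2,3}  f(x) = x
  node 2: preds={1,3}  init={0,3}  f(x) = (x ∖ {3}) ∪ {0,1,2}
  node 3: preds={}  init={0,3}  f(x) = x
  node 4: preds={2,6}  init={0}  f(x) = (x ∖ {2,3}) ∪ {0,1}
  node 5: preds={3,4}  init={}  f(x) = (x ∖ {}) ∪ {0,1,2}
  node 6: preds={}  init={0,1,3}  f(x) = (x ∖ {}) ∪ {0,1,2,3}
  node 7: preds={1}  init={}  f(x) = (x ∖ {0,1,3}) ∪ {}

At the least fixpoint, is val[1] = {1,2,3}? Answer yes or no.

no

Iteration log — 10 steps:
  step 1. node 0  ⊔preds={}  new={0,1,2,3}  old={1,2,3}  +wl: 
  step 2. node 1  ⊔preds={0,3}  new={0,1,2,3}  old={1,2,3}  +wl: 
  step 3. node 2  ⊔preds={0,1,2,3}  new={0,1,2,3}  old={0,3}  +wl: 1
  step 4. node 3  ⊔preds={}  new={0,3}  stable
  step 5. node 4  ⊔preds={0,1,2,3}  new={0,1}  old={0}  +wl: 
  step 6. node 5  ⊔preds={0,1,3}  new={0,1,2,3}  old={}  +wl: 
  step 7. node 6  ⊔preds={}  new={0,1,2,3}  old={0,1,3}  +wl: 4
  step 8. node 7  ⊔preds={0,1,2,3}  new={2}  old={}  +wl: 
  step 9. node 1  ⊔preds={0,1,2,3}  new={0,1,2,3}  stable
  step 10. node 4  ⊔preds={0,1,2,3}  new={0,1}  stable

Least fixpoint reached:
  node 0: {0,1,2,3}
  node 1: {0,1,2,3}
  node 2: {0,1,2,3}
  node 3: {0,3}
  node 4: {0,1}
  node 5: {0,1,2,3}
  node 6: {0,1,2,3}
  node 7: {2}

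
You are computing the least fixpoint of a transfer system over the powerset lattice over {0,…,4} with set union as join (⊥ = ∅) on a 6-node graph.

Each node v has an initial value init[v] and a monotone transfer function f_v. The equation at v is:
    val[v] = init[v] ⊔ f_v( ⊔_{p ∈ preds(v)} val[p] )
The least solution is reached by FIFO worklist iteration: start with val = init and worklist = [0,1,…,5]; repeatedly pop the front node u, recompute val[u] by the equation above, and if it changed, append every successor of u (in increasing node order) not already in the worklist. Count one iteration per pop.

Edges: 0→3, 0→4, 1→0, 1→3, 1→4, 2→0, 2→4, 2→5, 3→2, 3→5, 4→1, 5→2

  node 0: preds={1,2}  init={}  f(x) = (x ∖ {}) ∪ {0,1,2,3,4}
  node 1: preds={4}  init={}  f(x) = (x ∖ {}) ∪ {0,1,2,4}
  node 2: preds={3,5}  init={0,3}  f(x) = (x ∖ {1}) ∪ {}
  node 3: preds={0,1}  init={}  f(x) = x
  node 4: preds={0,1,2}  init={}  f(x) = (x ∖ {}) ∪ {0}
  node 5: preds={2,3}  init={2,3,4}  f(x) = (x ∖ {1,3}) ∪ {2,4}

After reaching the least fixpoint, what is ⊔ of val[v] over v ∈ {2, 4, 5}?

{0,1,2,3,4}

Trace (12 dequeues):
  [1] u=0 | in {0,3} | out {0,1,2,3,4} | prev {} | push {}
  [2] u=1 | in {} | out {0,1,2,4} | prev {} | push {0}
  [3] u=2 | in {2,3,4} | out {0,2,3,4} | prev {0,3} | push {}
  [4] u=3 | in {0,1,2,3,4} | out {0,1,2,3,4} | prev {} | push {2}
  [5] u=4 | in {0,1,2,3,4} | out {0,1,2,3,4} | prev {} | push {1}
  [6] u=5 | in {0,1,2,3,4} | out {0,2,3,4} | prev {2,3,4} | push {}
  [7] u=0 | in {0,1,2,3,4} | out {0,1,2,3,4} | ==
  [8] u=2 | in {0,1,2,3,4} | out {0,2,3,4} | ==
  [9] u=1 | in {0,1,2,3,4} | out {0,1,2,3,4} | prev {0,1,2,4} | push {0,3,4}
  [10] u=0 | in {0,1,2,3,4} | out {0,1,2,3,4} | ==
  [11] u=3 | in {0,1,2,3,4} | out {0,1,2,3,4} | ==
  [12] u=4 | in {0,1,2,3,4} | out {0,1,2,3,4} | ==

Converged values:
  [0] {0,1,2,3,4}
  [1] {0,1,2,3,4}
  [2] {0,2,3,4}
  [3] {0,1,2,3,4}
  [4] {0,1,2,3,4}
  [5] {0,2,3,4}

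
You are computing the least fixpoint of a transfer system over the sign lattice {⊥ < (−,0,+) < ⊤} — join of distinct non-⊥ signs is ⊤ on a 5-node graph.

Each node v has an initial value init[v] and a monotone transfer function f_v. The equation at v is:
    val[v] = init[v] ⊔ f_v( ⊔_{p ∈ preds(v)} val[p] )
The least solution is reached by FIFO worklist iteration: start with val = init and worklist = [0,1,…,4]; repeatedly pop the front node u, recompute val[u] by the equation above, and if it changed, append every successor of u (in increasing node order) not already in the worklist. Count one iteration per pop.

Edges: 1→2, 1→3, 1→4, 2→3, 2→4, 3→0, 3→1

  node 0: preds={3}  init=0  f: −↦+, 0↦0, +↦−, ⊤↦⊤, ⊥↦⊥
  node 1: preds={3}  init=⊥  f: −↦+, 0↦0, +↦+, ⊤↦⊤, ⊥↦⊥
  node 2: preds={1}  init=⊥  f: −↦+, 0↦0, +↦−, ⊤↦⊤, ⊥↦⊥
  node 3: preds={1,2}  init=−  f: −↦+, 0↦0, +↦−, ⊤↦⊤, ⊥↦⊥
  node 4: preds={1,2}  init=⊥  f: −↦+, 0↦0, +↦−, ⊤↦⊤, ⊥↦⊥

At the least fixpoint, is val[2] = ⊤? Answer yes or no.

yes

Iteration log — 10 steps:
  step 1. node 0  ⊔preds=−  new=⊤  old=0  +wl: 
  step 2. node 1  ⊔preds=−  new=+  old=⊥  +wl: 
  step 3. node 2  ⊔preds=+  new=−  old=⊥  +wl: 
  step 4. node 3  ⊔preds=⊤  new=⊤  old=−  +wl: 0,1
  step 5. node 4  ⊔preds=⊤  new=⊤  old=⊥  +wl: 
  step 6. node 0  ⊔preds=⊤  new=⊤  stable
  step 7. node 1  ⊔preds=⊤  new=⊤  old=+  +wl: 2,3,4
  step 8. node 2  ⊔preds=⊤  new=⊤  old=−  +wl: 
  step 9. node 3  ⊔preds=⊤  new=⊤  stable
  step 10. node 4  ⊔preds=⊤  new=⊤  stable

Least fixpoint reached:
  node 0: ⊤
  node 1: ⊤
  node 2: ⊤
  node 3: ⊤
  node 4: ⊤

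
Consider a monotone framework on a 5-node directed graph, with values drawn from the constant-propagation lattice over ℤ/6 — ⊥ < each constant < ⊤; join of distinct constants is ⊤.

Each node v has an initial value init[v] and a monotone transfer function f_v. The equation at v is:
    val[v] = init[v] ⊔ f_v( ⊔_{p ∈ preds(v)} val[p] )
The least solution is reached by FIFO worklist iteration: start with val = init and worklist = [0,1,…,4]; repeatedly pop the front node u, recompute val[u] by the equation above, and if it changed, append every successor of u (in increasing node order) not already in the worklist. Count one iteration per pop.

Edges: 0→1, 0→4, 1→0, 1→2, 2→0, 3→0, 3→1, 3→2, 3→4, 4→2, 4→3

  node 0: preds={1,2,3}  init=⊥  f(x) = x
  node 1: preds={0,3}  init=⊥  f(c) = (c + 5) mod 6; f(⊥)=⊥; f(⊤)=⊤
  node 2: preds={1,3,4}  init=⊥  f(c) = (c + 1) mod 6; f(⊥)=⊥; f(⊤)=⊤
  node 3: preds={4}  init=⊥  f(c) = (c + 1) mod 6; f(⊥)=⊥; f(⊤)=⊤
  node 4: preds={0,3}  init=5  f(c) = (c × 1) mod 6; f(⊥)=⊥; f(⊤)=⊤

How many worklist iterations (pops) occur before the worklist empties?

15

Trace (15 dequeues):
  [1] u=0 | in ⊥ | out ⊥ | ==
  [2] u=1 | in ⊥ | out ⊥ | ==
  [3] u=2 | in 5 | out 0 | prev ⊥ | push {0}
  [4] u=3 | in 5 | out 0 | prev ⊥ | push {1,2}
  [5] u=4 | in 0 | out ⊤ | prev 5 | push {3}
  [6] u=0 | in 0 | out 0 | prev ⊥ | push {4}
  [7] u=1 | in 0 | out 5 | prev ⊥ | push {0}
  [8] u=2 | in ⊤ | out ⊤ | prev 0 | push {}
  [9] u=3 | in ⊤ | out ⊤ | prev 0 | push {1,2}
  [10] u=4 | in ⊤ | out ⊤ | ==
  [11] u=0 | in ⊤ | out ⊤ | prev 0 | push {4}
  [12] u=1 | in ⊤ | out ⊤ | prev 5 | push {0}
  [13] u=2 | in ⊤ | out ⊤ | ==
  [14] u=4 | in ⊤ | out ⊤ | ==
  [15] u=0 | in ⊤ | out ⊤ | ==

Converged values:
  [0] ⊤
  [1] ⊤
  [2] ⊤
  [3] ⊤
  [4] ⊤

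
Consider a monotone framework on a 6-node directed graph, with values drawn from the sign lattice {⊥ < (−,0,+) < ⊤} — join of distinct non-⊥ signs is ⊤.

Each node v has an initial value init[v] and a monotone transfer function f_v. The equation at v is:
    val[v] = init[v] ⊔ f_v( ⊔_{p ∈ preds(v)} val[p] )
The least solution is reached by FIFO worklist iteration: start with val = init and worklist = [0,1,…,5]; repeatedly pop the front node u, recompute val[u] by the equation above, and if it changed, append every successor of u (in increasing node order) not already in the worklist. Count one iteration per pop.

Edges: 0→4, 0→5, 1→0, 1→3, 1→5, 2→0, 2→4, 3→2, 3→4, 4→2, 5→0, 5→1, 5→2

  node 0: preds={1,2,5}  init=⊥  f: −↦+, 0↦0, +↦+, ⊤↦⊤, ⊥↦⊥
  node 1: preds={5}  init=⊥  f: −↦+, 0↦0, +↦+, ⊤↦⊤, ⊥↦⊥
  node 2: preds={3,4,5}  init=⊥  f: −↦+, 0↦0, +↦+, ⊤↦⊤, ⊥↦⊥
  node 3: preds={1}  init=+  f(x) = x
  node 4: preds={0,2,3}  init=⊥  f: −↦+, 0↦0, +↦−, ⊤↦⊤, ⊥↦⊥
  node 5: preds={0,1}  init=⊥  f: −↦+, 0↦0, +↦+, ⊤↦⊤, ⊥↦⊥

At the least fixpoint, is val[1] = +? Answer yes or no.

no

Iteration log — 24 steps:
  step 1. node 0  ⊔preds=⊥  new=⊥  stable
  step 2. node 1  ⊔preds=⊥  new=⊥  stable
  step 3. node 2  ⊔preds=+  new=+  old=⊥  +wl: 0
  step 4. node 3  ⊔preds=⊥  new=+  stable
  step 5. node 4  ⊔preds=+  new=−  old=⊥  +wl: 2
  step 6. node 5  ⊔preds=⊥  new=⊥  stable
  step 7. node 0  ⊔preds=+  new=+  old=⊥  +wl: 4,5
  step 8. node 2  ⊔preds=⊤  new=⊤  old=+  +wl: 0
  step 9. node 4  ⊔preds=⊤  new=⊤  old=−  +wl: 2
  step 10. node 5  ⊔preds=+  new=+  old=⊥  +wl: 1
  step 11. node 0  ⊔preds=⊤  new=⊤  old=+  +wl: 4,5
  step 12. node 2  ⊔preds=⊤  new=⊤  stable
  step 13. node 1  ⊔preds=+  new=+  old=⊥  +wl: 0,3
  step 14. node 4  ⊔preds=⊤  new=⊤  stable
  step 15. node 5  ⊔preds=⊤  new=⊤  old=+  +wl: 1,2
  step 16. node 0  ⊔preds=⊤  new=⊤  stable
  step 17. node 3  ⊔preds=+  new=+  stable
  step 18. node 1  ⊔preds=⊤  new=⊤  old=+  +wl: 0,3,5
  step 19. node 2  ⊔preds=⊤  new=⊤  stable
  step 20. node 0  ⊔preds=⊤  new=⊤  stable
  step 21. node 3  ⊔preds=⊤  new=⊤  old=+  +wl: 2,4
  step 22. node 5  ⊔preds=⊤  new=⊤  stable
  step 23. node 2  ⊔preds=⊤  new=⊤  stable
  step 24. node 4  ⊔preds=⊤  new=⊤  stable

Least fixpoint reached:
  node 0: ⊤
  node 1: ⊤
  node 2: ⊤
  node 3: ⊤
  node 4: ⊤
  node 5: ⊤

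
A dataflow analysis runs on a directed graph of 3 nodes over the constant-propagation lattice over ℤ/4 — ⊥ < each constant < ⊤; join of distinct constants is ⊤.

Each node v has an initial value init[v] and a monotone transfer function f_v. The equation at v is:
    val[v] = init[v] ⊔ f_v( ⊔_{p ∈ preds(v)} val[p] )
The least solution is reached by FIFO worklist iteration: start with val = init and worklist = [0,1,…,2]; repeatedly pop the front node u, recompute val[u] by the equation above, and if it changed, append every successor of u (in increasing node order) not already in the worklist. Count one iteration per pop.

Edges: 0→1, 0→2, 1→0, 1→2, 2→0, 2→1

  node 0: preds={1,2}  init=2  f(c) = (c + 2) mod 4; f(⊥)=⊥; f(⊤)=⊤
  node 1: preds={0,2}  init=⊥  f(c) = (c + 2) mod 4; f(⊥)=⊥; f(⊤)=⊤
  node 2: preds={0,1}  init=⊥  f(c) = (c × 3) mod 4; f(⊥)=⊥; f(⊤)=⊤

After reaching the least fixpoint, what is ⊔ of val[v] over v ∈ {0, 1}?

Trace (7 dequeues):
  [1] u=0 | in ⊥ | out 2 | ==
  [2] u=1 | in 2 | out 0 | prev ⊥ | push {0}
  [3] u=2 | in ⊤ | out ⊤ | prev ⊥ | push {1}
  [4] u=0 | in ⊤ | out ⊤ | prev 2 | push {2}
  [5] u=1 | in ⊤ | out ⊤ | prev 0 | push {0}
  [6] u=2 | in ⊤ | out ⊤ | ==
  [7] u=0 | in ⊤ | out ⊤ | ==

Converged values:
  [0] ⊤
  [1] ⊤
  [2] ⊤

⊤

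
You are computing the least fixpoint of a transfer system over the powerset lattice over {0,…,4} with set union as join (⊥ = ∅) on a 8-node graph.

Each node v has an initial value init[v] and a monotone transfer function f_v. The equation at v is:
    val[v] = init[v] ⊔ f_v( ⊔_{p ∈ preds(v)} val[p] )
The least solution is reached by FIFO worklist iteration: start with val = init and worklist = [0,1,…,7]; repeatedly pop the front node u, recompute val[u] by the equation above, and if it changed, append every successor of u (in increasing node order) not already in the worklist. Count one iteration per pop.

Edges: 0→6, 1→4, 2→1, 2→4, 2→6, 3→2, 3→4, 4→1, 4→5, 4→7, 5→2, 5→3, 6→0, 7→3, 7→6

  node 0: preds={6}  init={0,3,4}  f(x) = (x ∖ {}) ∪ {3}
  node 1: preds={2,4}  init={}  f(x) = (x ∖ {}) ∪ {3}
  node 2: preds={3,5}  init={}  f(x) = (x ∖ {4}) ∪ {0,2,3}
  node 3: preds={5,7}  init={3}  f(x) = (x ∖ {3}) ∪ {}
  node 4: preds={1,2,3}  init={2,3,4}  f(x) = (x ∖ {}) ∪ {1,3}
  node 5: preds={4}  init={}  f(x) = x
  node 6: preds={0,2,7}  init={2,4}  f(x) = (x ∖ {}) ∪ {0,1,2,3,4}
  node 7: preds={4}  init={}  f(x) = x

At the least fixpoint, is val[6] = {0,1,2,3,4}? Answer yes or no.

yes

Iteration log — 16 steps:
  step 1. node 0  ⊔preds={2,4}  new={0,2,3,4}  old={0,3,4}  +wl: 
  step 2. node 1  ⊔preds={2,3,4}  new={2,3,4}  old={}  +wl: 
  step 3. node 2  ⊔preds={3}  new={0,2,3}  old={}  +wl: 1
  step 4. node 3  ⊔preds={}  new={3}  stable
  step 5. node 4  ⊔preds={0,2,3,4}  new={0,1,2,3,4}  old={2,3,4}  +wl: 
  step 6. node 5  ⊔preds={0,1,2,3,4}  new={0,1,2,3,4}  old={}  +wl: 2,3
  step 7. node 6  ⊔preds={0,2,3,4}  new={0,1,2,3,4}  old={2,4}  +wl: 0
  step 8. node 7  ⊔preds={0,1,2,3,4}  new={0,1,2,3,4}  old={}  +wl: 6
  step 9. node 1  ⊔preds={0,1,2,3,4}  new={0,1,2,3,4}  old={2,3,4}  +wl: 4
  step 10. node 2  ⊔preds={0,1,2,3,4}  new={0,1,2,3}  old={0,2,3}  +wl: 1
  step 11. node 3  ⊔preds={0,1,2,3,4}  new={0,1,2,3,4}  old={3}  +wl: 2
  step 12. node 0  ⊔preds={0,1,2,3,4}  new={0,1,2,3,4}  old={0,2,3,4}  +wl: 
  step 13. node 6  ⊔preds={0,1,2,3,4}  new={0,1,2,3,4}  stable
  step 14. node 4  ⊔preds={0,1,2,3,4}  new={0,1,2,3,4}  stable
  step 15. node 1  ⊔preds={0,1,2,3,4}  new={0,1,2,3,4}  stable
  step 16. node 2  ⊔preds={0,1,2,3,4}  new={0,1,2,3}  stable

Least fixpoint reached:
  node 0: {0,1,2,3,4}
  node 1: {0,1,2,3,4}
  node 2: {0,1,2,3}
  node 3: {0,1,2,3,4}
  node 4: {0,1,2,3,4}
  node 5: {0,1,2,3,4}
  node 6: {0,1,2,3,4}
  node 7: {0,1,2,3,4}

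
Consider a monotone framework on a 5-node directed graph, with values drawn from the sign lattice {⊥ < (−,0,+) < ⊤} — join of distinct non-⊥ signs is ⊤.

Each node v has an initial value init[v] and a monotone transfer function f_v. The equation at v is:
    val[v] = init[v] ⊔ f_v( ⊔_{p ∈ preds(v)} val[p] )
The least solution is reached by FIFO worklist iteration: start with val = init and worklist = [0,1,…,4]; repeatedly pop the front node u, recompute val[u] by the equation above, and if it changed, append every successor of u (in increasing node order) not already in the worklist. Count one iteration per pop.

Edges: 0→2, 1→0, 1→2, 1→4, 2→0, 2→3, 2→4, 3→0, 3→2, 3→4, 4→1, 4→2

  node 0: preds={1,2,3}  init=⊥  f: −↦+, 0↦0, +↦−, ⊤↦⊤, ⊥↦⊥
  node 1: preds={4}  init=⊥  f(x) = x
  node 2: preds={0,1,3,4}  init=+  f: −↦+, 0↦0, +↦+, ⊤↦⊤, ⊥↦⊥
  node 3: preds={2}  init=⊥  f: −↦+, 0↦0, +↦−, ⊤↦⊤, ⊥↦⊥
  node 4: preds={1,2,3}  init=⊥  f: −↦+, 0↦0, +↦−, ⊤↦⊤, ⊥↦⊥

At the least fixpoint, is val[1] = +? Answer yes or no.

no

Iteration log — 13 steps:
  step 1. node 0  ⊔preds=+  new=−  old=⊥  +wl: 
  step 2. node 1  ⊔preds=⊥  new=⊥  stable
  step 3. node 2  ⊔preds=−  new=+  stable
  step 4. node 3  ⊔preds=+  new=−  old=⊥  +wl: 0,2
  step 5. node 4  ⊔preds=⊤  new=⊤  old=⊥  +wl: 1
  step 6. node 0  ⊔preds=⊤  new=⊤  old=−  +wl: 
  step 7. node 2  ⊔preds=⊤  new=⊤  old=+  +wl: 0,3,4
  step 8. node 1  ⊔preds=⊤  new=⊤  old=⊥  +wl: 2
  step 9. node 0  ⊔preds=⊤  new=⊤  stable
  step 10. node 3  ⊔preds=⊤  new=⊤  old=−  +wl: 0
  step 11. node 4  ⊔preds=⊤  new=⊤  stable
  step 12. node 2  ⊔preds=⊤  new=⊤  stable
  step 13. node 0  ⊔preds=⊤  new=⊤  stable

Least fixpoint reached:
  node 0: ⊤
  node 1: ⊤
  node 2: ⊤
  node 3: ⊤
  node 4: ⊤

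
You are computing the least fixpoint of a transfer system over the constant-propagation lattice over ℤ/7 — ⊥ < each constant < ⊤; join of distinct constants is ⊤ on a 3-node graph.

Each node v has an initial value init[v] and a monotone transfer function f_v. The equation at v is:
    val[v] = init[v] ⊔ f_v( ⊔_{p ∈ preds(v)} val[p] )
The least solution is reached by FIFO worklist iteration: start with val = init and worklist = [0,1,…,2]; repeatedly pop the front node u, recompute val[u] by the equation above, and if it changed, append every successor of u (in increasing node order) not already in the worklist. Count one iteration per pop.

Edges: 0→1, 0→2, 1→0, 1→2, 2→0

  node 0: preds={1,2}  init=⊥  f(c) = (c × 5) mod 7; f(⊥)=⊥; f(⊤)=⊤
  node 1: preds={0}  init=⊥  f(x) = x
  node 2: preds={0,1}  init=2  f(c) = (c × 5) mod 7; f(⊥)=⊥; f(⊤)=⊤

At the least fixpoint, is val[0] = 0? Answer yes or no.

Trace (7 dequeues):
  [1] u=0 | in 2 | out 3 | prev ⊥ | push {}
  [2] u=1 | in 3 | out 3 | prev ⊥ | push {0}
  [3] u=2 | in 3 | out ⊤ | prev 2 | push {}
  [4] u=0 | in ⊤ | out ⊤ | prev 3 | push {1,2}
  [5] u=1 | in ⊤ | out ⊤ | prev 3 | push {0}
  [6] u=2 | in ⊤ | out ⊤ | ==
  [7] u=0 | in ⊤ | out ⊤ | ==

Converged values:
  [0] ⊤
  [1] ⊤
  [2] ⊤

no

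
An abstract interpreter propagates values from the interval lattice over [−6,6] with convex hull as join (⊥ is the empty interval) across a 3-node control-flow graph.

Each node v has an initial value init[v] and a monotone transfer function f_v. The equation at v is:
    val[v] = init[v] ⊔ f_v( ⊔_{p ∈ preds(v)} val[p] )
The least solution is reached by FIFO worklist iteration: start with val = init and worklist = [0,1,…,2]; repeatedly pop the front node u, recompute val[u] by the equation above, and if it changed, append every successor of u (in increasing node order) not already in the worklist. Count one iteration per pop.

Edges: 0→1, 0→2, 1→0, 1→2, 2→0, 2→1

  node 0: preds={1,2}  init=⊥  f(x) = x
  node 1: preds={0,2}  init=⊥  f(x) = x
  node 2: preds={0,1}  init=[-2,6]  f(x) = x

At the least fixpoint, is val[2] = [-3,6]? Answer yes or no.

no

Trace (4 dequeues):
  [1] u=0 | in [-2,6] | out [-2,6] | prev ⊥ | push {}
  [2] u=1 | in [-2,6] | out [-2,6] | prev ⊥ | push {0}
  [3] u=2 | in [-2,6] | out [-2,6] | ==
  [4] u=0 | in [-2,6] | out [-2,6] | ==

Converged values:
  [0] [-2,6]
  [1] [-2,6]
  [2] [-2,6]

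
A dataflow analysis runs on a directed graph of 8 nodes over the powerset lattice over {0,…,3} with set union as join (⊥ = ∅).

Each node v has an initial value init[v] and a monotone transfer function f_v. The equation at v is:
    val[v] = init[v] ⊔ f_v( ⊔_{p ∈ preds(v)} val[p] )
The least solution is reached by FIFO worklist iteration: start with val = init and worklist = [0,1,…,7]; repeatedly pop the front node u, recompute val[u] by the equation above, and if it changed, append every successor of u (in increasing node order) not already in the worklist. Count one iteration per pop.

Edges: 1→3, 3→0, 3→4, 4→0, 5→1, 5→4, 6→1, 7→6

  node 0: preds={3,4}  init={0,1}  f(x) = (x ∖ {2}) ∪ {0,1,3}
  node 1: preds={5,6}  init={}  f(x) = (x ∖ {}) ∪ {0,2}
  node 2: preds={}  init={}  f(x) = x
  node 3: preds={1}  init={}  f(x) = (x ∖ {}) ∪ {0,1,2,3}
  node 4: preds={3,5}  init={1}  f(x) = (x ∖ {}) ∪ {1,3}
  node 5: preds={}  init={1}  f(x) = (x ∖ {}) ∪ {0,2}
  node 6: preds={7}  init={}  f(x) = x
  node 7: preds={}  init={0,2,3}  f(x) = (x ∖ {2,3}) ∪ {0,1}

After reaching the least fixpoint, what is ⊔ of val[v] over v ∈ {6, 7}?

Worklist (14 pops):
  #1 pop 0: in={1} → {0,1,3} (was {0,1}); enqueue []
  #2 pop 1: in={1} → {0,1,2} (was {}); enqueue []
  #3 pop 2: in={} → {} (no change)
  #4 pop 3: in={0,1,2} → {0,1,2,3} (was {}); enqueue [0]
  #5 pop 4: in={0,1,2,3} → {0,1,2,3} (was {1}); enqueue []
  #6 pop 5: in={} → {0,1,2} (was {1}); enqueue [1,4]
  #7 pop 6: in={0,2,3} → {0,2,3} (was {}); enqueue []
  #8 pop 7: in={} → {0,1,2,3} (was {0,2,3}); enqueue [6]
  #9 pop 0: in={0,1,2,3} → {0,1,3} (no change)
  #10 pop 1: in={0,1,2,3} → {0,1,2,3} (was {0,1,2}); enqueue [3]
  #11 pop 4: in={0,1,2,3} → {0,1,2,3} (no change)
  #12 pop 6: in={0,1,2,3} → {0,1,2,3} (was {0,2,3}); enqueue [1]
  #13 pop 3: in={0,1,2,3} → {0,1,2,3} (no change)
  #14 pop 1: in={0,1,2,3} → {0,1,2,3} (no change)

Fixpoint:
  val[0] = {0,1,3}
  val[1] = {0,1,2,3}
  val[2] = {}
  val[3] = {0,1,2,3}
  val[4] = {0,1,2,3}
  val[5] = {0,1,2}
  val[6] = {0,1,2,3}
  val[7] = {0,1,2,3}

{0,1,2,3}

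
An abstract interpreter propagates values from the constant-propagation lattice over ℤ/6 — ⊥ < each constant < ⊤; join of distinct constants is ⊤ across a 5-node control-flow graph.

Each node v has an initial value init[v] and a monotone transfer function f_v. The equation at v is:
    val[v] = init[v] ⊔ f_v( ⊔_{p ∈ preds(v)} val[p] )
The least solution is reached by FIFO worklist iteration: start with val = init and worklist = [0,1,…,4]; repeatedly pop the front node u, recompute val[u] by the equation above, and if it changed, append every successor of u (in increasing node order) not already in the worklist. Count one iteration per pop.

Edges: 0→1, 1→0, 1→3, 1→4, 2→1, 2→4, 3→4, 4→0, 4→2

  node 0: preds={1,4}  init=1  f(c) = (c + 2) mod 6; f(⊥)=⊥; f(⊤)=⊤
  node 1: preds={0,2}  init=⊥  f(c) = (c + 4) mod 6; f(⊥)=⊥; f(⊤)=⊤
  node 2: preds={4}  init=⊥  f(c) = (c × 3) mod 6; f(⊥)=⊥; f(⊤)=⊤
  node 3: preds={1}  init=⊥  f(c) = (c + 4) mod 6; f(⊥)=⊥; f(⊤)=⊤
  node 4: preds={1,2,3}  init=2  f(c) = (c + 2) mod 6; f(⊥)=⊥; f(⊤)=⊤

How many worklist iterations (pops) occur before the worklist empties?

10

Worklist (10 pops):
  #1 pop 0: in=2 → ⊤ (was 1); enqueue []
  #2 pop 1: in=⊤ → ⊤ (was ⊥); enqueue [0]
  #3 pop 2: in=2 → 0 (was ⊥); enqueue [1]
  #4 pop 3: in=⊤ → ⊤ (was ⊥); enqueue []
  #5 pop 4: in=⊤ → ⊤ (was 2); enqueue [2]
  #6 pop 0: in=⊤ → ⊤ (no change)
  #7 pop 1: in=⊤ → ⊤ (no change)
  #8 pop 2: in=⊤ → ⊤ (was 0); enqueue [1,4]
  #9 pop 1: in=⊤ → ⊤ (no change)
  #10 pop 4: in=⊤ → ⊤ (no change)

Fixpoint:
  val[0] = ⊤
  val[1] = ⊤
  val[2] = ⊤
  val[3] = ⊤
  val[4] = ⊤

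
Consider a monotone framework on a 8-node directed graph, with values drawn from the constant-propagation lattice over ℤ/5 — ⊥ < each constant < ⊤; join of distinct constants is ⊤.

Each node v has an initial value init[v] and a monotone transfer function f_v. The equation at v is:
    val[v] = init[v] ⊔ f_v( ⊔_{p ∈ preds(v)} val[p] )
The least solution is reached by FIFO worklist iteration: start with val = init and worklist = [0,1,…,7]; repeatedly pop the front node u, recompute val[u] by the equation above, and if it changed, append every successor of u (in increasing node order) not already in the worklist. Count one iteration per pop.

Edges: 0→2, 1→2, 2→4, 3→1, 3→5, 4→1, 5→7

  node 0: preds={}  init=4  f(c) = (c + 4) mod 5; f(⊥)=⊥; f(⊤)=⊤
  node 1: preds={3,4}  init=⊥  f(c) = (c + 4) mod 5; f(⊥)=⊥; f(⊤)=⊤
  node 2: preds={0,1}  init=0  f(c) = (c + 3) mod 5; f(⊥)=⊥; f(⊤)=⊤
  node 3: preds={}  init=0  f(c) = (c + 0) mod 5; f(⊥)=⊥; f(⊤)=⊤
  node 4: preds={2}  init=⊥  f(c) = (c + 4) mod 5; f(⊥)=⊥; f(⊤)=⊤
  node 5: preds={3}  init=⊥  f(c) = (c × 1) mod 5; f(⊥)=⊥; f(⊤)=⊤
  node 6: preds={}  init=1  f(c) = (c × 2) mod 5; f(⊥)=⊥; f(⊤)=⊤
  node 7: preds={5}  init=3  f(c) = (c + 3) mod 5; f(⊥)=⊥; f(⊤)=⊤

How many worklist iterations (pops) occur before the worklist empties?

10

Trace (10 dequeues):
  [1] u=0 | in ⊥ | out 4 | ==
  [2] u=1 | in 0 | out 4 | prev ⊥ | push {}
  [3] u=2 | in 4 | out ⊤ | prev 0 | push {}
  [4] u=3 | in ⊥ | out 0 | ==
  [5] u=4 | in ⊤ | out ⊤ | prev ⊥ | push {1}
  [6] u=5 | in 0 | out 0 | prev ⊥ | push {}
  [7] u=6 | in ⊥ | out 1 | ==
  [8] u=7 | in 0 | out 3 | ==
  [9] u=1 | in ⊤ | out ⊤ | prev 4 | push {2}
  [10] u=2 | in ⊤ | out ⊤ | ==

Converged values:
  [0] 4
  [1] ⊤
  [2] ⊤
  [3] 0
  [4] ⊤
  [5] 0
  [6] 1
  [7] 3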